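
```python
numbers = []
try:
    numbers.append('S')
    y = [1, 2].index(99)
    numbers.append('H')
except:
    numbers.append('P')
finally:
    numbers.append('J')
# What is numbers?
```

Step-by-step execution trace:
1. try: `numbers.append('S')` → numbers = ['S'].
2. `y = [1, 2].index(99)` raises ValueError; `numbers.append('H')` is not reached.
3. bare `except` matches → `numbers.append('P')` → numbers = ['S', 'P'].
4. finally always runs: `numbers.append('J')` → numbers = ['S', 'P', 'J'].
Result: ['S', 'P', 'J']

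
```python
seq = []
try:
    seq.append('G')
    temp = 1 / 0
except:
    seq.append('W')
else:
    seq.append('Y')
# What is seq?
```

Step-by-step execution trace:
1. try: `seq.append('G')` → seq = ['G'].
2. `temp = 1 / 0` raises ZeroDivisionError.
3. bare `except` matches → `seq.append('W')` → seq = ['G', 'W'].
4. `else` is skipped (an exception was raised).
Result: ['G', 'W']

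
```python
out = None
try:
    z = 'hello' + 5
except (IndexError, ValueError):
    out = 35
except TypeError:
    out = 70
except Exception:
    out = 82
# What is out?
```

Step-by-step execution trace:
1. `z = 'hello' + 5` raises TypeError.
2. `except (IndexError, ValueError)` does not match TypeError; skipped.
3. `except TypeError` matches (exact type match) → out = 70.
4. `except Exception` is not reached.
Result: 70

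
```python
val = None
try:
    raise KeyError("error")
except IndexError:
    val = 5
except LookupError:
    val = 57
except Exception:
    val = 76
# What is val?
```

Step-by-step execution trace:
1. `raise KeyError(...)` raises KeyError.
2. `except IndexError` does not match (KeyError is not a subclass of IndexError); skipped.
3. `except LookupError` matches (KeyError is a subclass of LookupError) → val = 57.
4. `except Exception` is not reached.
Result: 57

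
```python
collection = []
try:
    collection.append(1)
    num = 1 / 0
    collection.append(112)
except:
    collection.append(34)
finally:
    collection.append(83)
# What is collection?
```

Step-by-step execution trace:
1. try: `collection.append(1)` → collection = [1].
2. `num = 1 / 0` raises ZeroDivisionError; `collection.append(112)` is not reached.
3. bare `except` matches → `collection.append(34)` → collection = [1, 34].
4. finally always runs: `collection.append(83)` → collection = [1, 34, 83].
Result: [1, 34, 83]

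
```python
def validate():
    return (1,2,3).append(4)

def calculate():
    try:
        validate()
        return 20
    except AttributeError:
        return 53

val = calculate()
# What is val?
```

Step-by-step execution trace:
1. `calculate()` calls `validate()`.
2. `validate()` evaluates `(1,2,3).append(4)`, which raises AttributeError; it propagates to the caller.
3. `return 20` is not reached.
4. `except AttributeError` in calculate matches → returns 53.
5. val = 53.
Result: 53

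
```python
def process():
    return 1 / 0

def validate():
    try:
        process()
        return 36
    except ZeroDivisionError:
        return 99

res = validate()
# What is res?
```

Step-by-step execution trace:
1. `validate()` calls `process()`.
2. `process()` evaluates `1 / 0`, which raises ZeroDivisionError; it propagates to the caller.
3. `return 36` is not reached.
4. `except ZeroDivisionError` in validate matches → returns 99.
5. res = 99.
Result: 99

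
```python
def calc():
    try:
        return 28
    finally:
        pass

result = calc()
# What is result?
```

Step-by-step execution trace:
1. `calc()` enters try: `return 28` sets pending return value 28.
2. Before returning, `finally: pass` runs (no effect).
3. calc() returns 28 → result = 28.
Result: 28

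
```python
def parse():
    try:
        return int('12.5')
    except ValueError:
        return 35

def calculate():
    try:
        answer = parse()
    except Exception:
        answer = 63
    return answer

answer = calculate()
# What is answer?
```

Step-by-step execution trace:
1. `calculate()` calls `parse()`.
2. In parse: `int('12.5')` raises ValueError; `except ValueError` catches it → returns 35.
3. In calculate: `answer = parse()` → answer = 35. No exception reaches calculate.
4. `except Exception` is skipped; calculate returns 35.
5. answer = 35.
Result: 35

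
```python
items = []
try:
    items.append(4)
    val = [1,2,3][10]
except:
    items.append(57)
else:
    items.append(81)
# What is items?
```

Step-by-step execution trace:
1. try: `items.append(4)` → items = [4].
2. `val = [1,2,3][10]` raises IndexError.
3. bare `except` matches → `items.append(57)` → items = [4, 57].
4. `else` is skipped (an exception was raised).
Result: [4, 57]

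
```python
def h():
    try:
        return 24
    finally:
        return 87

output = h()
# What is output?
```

Step-by-step execution trace:
1. `h()` enters try: `return 24` sets pending return value 24.
2. Before returning, `finally: return 87` runs and overrides the pending return.
3. h() returns 87 → output = 87.
Result: 87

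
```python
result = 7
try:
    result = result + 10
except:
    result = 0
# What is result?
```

Step-by-step execution trace:
1. result starts at 7.
2. try: `result = result + 10` → result = 17. No exception raised.
3. `except` is skipped.
Result: 17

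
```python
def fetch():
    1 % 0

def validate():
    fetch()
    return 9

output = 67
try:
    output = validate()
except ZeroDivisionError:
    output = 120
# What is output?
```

Step-by-step execution trace:
1. output starts at 67.
2. try: `validate()` calls `fetch()`.
3. `fetch()` evaluates `1 % 0`, which raises ZeroDivisionError; it propagates through validate (uncaught).
4. `return 9` in validate is not reached; the assignment to output does not complete.
5. `except ZeroDivisionError` matches → output = 120.
Result: 120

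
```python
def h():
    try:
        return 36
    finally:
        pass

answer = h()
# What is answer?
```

Step-by-step execution trace:
1. `h()` enters try: `return 36` sets pending return value 36.
2. Before returning, `finally: pass` runs (no effect).
3. h() returns 36 → answer = 36.
Result: 36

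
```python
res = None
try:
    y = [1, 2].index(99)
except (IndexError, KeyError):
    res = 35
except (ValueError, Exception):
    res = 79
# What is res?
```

Step-by-step execution trace:
1. `y = [1, 2].index(99)` raises ValueError.
2. `except (IndexError, KeyError)` does not match ValueError; skipped.
3. `except (ValueError, Exception)` matches (ValueError is in the tuple) → res = 79.
Result: 79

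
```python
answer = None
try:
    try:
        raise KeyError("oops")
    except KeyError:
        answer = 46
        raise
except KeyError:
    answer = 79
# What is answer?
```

Step-by-step execution trace:
1. Inner try: `raise KeyError("oops")` raises KeyError.
2. Inner `except KeyError` matches → answer = 46.
3. bare `raise` re-raises the same KeyError.
4. Outer `except KeyError` matches → answer = 79.
Result: 79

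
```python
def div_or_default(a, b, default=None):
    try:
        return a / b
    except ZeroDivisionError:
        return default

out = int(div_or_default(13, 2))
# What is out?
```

Step-by-step execution trace:
1. `div_or_default(13, 2)` enters try: `return 13 / 2` → returns 6.5. No exception raised.
2. `except ZeroDivisionError` is skipped.
3. `int(6.5)` → 6 → out = 6.
Result: 6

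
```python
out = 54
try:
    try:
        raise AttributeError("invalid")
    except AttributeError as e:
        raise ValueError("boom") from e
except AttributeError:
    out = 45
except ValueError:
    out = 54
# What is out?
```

Step-by-step execution trace:
1. Inner try raises AttributeError; inner `except AttributeError as e` catches it.
2. `raise ValueError(...) from e` raises ValueError (AttributeError is attached as __cause__, but only ValueError is active).
3. Outer `except AttributeError` does not match ValueError; skipped.
4. Outer `except ValueError` matches → out = 54.
Result: 54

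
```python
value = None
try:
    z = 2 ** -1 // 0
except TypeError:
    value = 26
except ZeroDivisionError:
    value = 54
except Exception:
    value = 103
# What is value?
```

Step-by-step execution trace:
1. `z = 2 ** -1 // 0` raises ZeroDivisionError.
2. `except TypeError` does not match ZeroDivisionError; skipped.
3. `except ZeroDivisionError` matches → value = 54.
4. Remaining except clauses are skipped.
Result: 54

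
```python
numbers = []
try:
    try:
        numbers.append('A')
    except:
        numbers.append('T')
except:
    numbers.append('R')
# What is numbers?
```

Step-by-step execution trace:
1. Inner try: `numbers.append('A')` → numbers = ['A']. No exception raised.
2. Inner `except` is skipped.
3. Inner try completes normally; outer `except` is skipped.
Result: ['A']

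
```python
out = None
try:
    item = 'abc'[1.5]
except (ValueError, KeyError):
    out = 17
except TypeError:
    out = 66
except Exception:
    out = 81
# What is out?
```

Step-by-step execution trace:
1. `item = 'abc'[1.5]` raises TypeError.
2. `except (ValueError, KeyError)` does not match TypeError; skipped.
3. `except TypeError` matches (exact type match) → out = 66.
4. `except Exception` is not reached.
Result: 66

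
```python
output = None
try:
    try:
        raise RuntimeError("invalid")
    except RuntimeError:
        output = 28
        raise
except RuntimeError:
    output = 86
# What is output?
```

Step-by-step execution trace:
1. Inner try: `raise RuntimeError("invalid")` raises RuntimeError.
2. Inner `except RuntimeError` matches → output = 28.
3. bare `raise` re-raises the same RuntimeError.
4. Outer `except RuntimeError` matches → output = 86.
Result: 86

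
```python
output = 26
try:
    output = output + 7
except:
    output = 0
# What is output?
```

Step-by-step execution trace:
1. output starts at 26.
2. try: `output = output + 7` → output = 33. No exception raised.
3. `except` is skipped.
Result: 33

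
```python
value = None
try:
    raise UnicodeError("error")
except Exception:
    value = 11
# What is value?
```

Step-by-step execution trace:
1. `raise UnicodeError(...)` raises UnicodeError.
2. `except Exception` matches (UnicodeError is a subclass of Exception) → value = 11.
Result: 11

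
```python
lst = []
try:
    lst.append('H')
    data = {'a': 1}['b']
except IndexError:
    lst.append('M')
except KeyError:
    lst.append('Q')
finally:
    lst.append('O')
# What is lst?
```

Step-by-step execution trace:
1. try: `lst.append('H')` → lst = ['H'].
2. `data = {'a': 1}['b']` raises KeyError.
3. `except IndexError` does not match KeyError; skipped.
4. `except KeyError` matches → `lst.append('Q')` → lst = ['H', 'Q'].
5. finally always runs: `lst.append('O')` → lst = ['H', 'Q', 'O'].
Result: ['H', 'Q', 'O']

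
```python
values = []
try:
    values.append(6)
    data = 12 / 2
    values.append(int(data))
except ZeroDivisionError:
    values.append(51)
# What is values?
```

Step-by-step execution trace:
1. try: `values.append(6)` → values = [6].
2. `data = 12 / 2` → data = 6.0. No exception raised.
3. `values.append(int(data))` → values = [6, 6].
4. `except ZeroDivisionError` is skipped (no exception was raised).
Result: [6, 6]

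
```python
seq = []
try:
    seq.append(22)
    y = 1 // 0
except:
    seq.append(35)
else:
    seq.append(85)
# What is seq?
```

Step-by-step execution trace:
1. try: `seq.append(22)` → seq = [22].
2. `y = 1 // 0` raises ZeroDivisionError.
3. bare `except` matches → `seq.append(35)` → seq = [22, 35].
4. `else` is skipped (an exception was raised).
Result: [22, 35]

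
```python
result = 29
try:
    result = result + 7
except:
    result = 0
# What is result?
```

Step-by-step execution trace:
1. result starts at 29.
2. try: `result = result + 7` → result = 36. No exception raised.
3. `except` is skipped.
Result: 36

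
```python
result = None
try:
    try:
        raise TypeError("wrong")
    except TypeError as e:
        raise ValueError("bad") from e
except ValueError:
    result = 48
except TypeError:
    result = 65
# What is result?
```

Step-by-step execution trace:
1. Inner try raises TypeError; inner `except TypeError as e` catches it.
2. `raise ValueError(...) from e` raises ValueError (TypeError is attached as __cause__, but only ValueError is active).
3. Outer `except ValueError` matches → result = 48.
4. `except TypeError` is not reached.
Result: 48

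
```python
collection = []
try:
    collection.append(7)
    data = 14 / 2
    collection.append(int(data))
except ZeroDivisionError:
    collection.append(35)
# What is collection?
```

Step-by-step execution trace:
1. try: `collection.append(7)` → collection = [7].
2. `data = 14 / 2` → data = 7.0. No exception raised.
3. `collection.append(int(data))` → collection = [7, 7].
4. `except ZeroDivisionError` is skipped (no exception was raised).
Result: [7, 7]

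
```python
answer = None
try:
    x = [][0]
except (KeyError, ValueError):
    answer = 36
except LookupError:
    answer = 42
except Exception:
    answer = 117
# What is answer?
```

Step-by-step execution trace:
1. `x = [][0]` raises IndexError.
2. `except (KeyError, ValueError)` does not match IndexError; skipped.
3. `except LookupError` matches (IndexError is a subclass of LookupError) → answer = 42.
4. `except Exception` is not reached.
Result: 42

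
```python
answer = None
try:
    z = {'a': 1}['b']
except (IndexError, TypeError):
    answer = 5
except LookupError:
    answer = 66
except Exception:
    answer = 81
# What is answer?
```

Step-by-step execution trace:
1. `z = {'a': 1}['b']` raises KeyError.
2. `except (IndexError, TypeError)` does not match KeyError; skipped.
3. `except LookupError` matches (KeyError is a subclass of LookupError) → answer = 66.
4. `except Exception` is not reached.
Result: 66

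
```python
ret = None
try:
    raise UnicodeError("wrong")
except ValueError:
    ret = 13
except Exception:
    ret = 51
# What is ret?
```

Step-by-step execution trace:
1. `raise UnicodeError(...)` raises UnicodeError.
2. `except ValueError` matches (UnicodeError is a subclass of ValueError) → ret = 13.
3. `except Exception` is not reached.
Result: 13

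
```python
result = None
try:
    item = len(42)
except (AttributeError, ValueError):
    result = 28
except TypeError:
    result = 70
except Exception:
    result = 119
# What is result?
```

Step-by-step execution trace:
1. `item = len(42)` raises TypeError.
2. `except (AttributeError, ValueError)` does not match TypeError; skipped.
3. `except TypeError` matches (exact type match) → result = 70.
4. `except Exception` is not reached.
Result: 70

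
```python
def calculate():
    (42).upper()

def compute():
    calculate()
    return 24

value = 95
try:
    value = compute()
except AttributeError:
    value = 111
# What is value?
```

Step-by-step execution trace:
1. value starts at 95.
2. try: `compute()` calls `calculate()`.
3. `calculate()` evaluates `(42).upper()`, which raises AttributeError; it propagates through compute (uncaught).
4. `return 24` in compute is not reached; the assignment to value does not complete.
5. `except AttributeError` matches → value = 111.
Result: 111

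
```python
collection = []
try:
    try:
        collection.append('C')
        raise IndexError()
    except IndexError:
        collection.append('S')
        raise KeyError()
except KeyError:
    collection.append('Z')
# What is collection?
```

Step-by-step execution trace:
1. Inner try: `collection.append('C')` → collection = ['C'].
2. `raise IndexError()` raises IndexError.
3. Inner `except IndexError` matches → `collection.append('S')` → collection = ['C', 'S'].
4. `raise KeyError()` raises KeyError; propagates to outer try.
5. Outer `except KeyError` matches → `collection.append('Z')` → collection = ['C', 'S', 'Z'].
Result: ['C', 'S', 'Z']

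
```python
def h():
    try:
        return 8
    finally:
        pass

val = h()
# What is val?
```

Step-by-step execution trace:
1. `h()` enters try: `return 8` sets pending return value 8.
2. Before returning, `finally: pass` runs (no effect).
3. h() returns 8 → val = 8.
Result: 8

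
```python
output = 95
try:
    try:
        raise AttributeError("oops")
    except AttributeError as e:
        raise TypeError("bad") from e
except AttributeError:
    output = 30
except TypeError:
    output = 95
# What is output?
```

Step-by-step execution trace:
1. Inner try raises AttributeError; inner `except AttributeError as e` catches it.
2. `raise TypeError(...) from e` raises TypeError (AttributeError is attached as __cause__, but only TypeError is active).
3. Outer `except AttributeError` does not match TypeError; skipped.
4. Outer `except TypeError` matches → output = 95.
Result: 95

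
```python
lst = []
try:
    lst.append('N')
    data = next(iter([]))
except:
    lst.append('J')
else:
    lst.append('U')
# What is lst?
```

Step-by-step execution trace:
1. try: `lst.append('N')` → lst = ['N'].
2. `data = next(iter([]))` raises StopIteration.
3. bare `except` matches → `lst.append('J')` → lst = ['N', 'J'].
4. `else` is skipped (an exception was raised).
Result: ['N', 'J']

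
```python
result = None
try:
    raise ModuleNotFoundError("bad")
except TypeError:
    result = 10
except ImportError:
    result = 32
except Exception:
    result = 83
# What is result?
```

Step-by-step execution trace:
1. `raise ModuleNotFoundError(...)` raises ModuleNotFoundError.
2. `except TypeError` does not match (ModuleNotFoundError is not a subclass of TypeError); skipped.
3. `except ImportError` matches (ModuleNotFoundError is a subclass of ImportError) → result = 32.
4. `except Exception` is not reached.
Result: 32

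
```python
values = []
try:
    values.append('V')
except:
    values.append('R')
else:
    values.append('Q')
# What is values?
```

Step-by-step execution trace:
1. try: `values.append('V')` → values = ['V']. No exception raised.
2. `except` is skipped.
3. `else` runs (try completed without exception): `values.append('Q')` → values = ['V', 'Q'].
Result: ['V', 'Q']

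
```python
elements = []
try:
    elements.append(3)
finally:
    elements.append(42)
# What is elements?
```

Step-by-step execution trace:
1. try: `elements.append(3)` → elements = [3].
2. The try body completes without raising.
3. finally always runs: `elements.append(42)` → elements = [3, 42].
Result: [3, 42]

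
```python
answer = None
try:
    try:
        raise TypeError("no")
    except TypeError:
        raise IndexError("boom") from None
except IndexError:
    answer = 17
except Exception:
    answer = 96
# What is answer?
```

Step-by-step execution trace:
1. Inner try raises TypeError; inner `except TypeError` catches it.
2. `raise IndexError(...) from None` raises IndexError (from None suppresses __context__, but the active exception is still IndexError).
3. Outer `except IndexError` matches → answer = 17.
4. `except Exception` is not reached.
Result: 17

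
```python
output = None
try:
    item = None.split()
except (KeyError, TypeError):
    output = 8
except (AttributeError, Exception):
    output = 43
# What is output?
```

Step-by-step execution trace:
1. `item = None.split()` raises AttributeError.
2. `except (KeyError, TypeError)` does not match AttributeError; skipped.
3. `except (AttributeError, Exception)` matches (AttributeError is in the tuple) → output = 43.
Result: 43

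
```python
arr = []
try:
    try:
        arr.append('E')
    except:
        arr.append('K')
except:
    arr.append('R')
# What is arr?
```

Step-by-step execution trace:
1. Inner try: `arr.append('E')` → arr = ['E']. No exception raised.
2. Inner `except` is skipped.
3. Inner try completes normally; outer `except` is skipped.
Result: ['E']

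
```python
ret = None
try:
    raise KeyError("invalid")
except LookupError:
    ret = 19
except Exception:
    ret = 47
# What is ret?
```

Step-by-step execution trace:
1. `raise KeyError(...)` raises KeyError.
2. `except LookupError` matches (KeyError is a subclass of LookupError) → ret = 19.
3. `except Exception` is not reached.
Result: 19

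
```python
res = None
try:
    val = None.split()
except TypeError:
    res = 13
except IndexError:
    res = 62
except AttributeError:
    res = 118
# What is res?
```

Step-by-step execution trace:
1. `val = None.split()` raises AttributeError.
2. `except TypeError` does not match AttributeError; skipped.
3. `except IndexError` does not match AttributeError; skipped.
4. `except AttributeError` matches → res = 118.
Result: 118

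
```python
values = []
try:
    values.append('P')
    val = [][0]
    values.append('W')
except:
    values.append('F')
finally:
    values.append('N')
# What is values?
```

Step-by-step execution trace:
1. try: `values.append('P')` → values = ['P'].
2. `val = [][0]` raises IndexError; `values.append('W')` is not reached.
3. bare `except` matches → `values.append('F')` → values = ['P', 'F'].
4. finally always runs: `values.append('N')` → values = ['P', 'F', 'N'].
Result: ['P', 'F', 'N']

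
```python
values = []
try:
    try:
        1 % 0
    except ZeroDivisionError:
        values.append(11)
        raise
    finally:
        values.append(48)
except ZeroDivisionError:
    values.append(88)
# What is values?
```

Step-by-step execution trace:
1. Inner try: `1 % 0` raises ZeroDivisionError.
2. Inner `except ZeroDivisionError` matches → `values.append(11)` → values = [11].
3. bare `raise` re-raises ZeroDivisionError.
4. Inner `finally` runs during unwinding: `values.append(48)` → values = [11, 48].
5. Outer `except ZeroDivisionError` matches → `values.append(88)` → values = [11, 48, 88].
Result: [11, 48, 88]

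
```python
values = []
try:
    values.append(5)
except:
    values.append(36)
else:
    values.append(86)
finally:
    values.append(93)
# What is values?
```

Step-by-step execution trace:
1. try: `values.append(5)` → values = [5]. No exception raised.
2. `except` is skipped.
3. `else` runs: `values.append(86)` → values = [5, 86].
4. `finally` always runs: `values.append(93)` → values = [5, 86, 93].
Result: [5, 86, 93]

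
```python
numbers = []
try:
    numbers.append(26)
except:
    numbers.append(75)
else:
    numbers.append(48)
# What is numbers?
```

Step-by-step execution trace:
1. try: `numbers.append(26)` → numbers = [26]. No exception raised.
2. `except` is skipped.
3. `else` runs (try completed without exception): `numbers.append(48)` → numbers = [26, 48].
Result: [26, 48]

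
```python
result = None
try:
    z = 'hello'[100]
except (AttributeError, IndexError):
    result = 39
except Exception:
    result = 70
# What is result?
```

Step-by-step execution trace:
1. `z = 'hello'[100]` raises IndexError.
2. `except (AttributeError, IndexError)` matches (IndexError is in the tuple) → result = 39.
3. `except Exception` is not reached.
Result: 39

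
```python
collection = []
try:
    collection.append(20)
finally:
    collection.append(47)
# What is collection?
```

Step-by-step execution trace:
1. try: `collection.append(20)` → collection = [20].
2. The try body completes without raising.
3. finally always runs: `collection.append(47)` → collection = [20, 47].
Result: [20, 47]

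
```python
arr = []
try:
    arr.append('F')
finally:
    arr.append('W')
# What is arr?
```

Step-by-step execution trace:
1. try: `arr.append('F')` → arr = ['F'].
2. The try body completes without raising.
3. finally always runs: `arr.append('W')` → arr = ['F', 'W'].
Result: ['F', 'W']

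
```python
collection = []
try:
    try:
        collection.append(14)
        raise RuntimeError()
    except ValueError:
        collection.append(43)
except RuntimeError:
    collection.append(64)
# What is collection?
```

Step-by-step execution trace:
1. Inner try: `collection.append(14)` → collection = [14].
2. `raise RuntimeError()` raises RuntimeError.
3. Inner `except ValueError` does not match RuntimeError; exception propagates to outer try.
4. Outer `except RuntimeError` matches → `collection.append(64)` → collection = [14, 64].
Result: [14, 64]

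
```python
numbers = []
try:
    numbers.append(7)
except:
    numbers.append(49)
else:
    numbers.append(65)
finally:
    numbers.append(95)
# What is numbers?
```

Step-by-step execution trace:
1. try: `numbers.append(7)` → numbers = [7]. No exception raised.
2. `except` is skipped.
3. `else` runs: `numbers.append(65)` → numbers = [7, 65].
4. `finally` always runs: `numbers.append(95)` → numbers = [7, 65, 95].
Result: [7, 65, 95]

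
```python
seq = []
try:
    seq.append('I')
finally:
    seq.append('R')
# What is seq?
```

Step-by-step execution trace:
1. try: `seq.append('I')` → seq = ['I'].
2. The try body completes without raising.
3. finally always runs: `seq.append('R')` → seq = ['I', 'R'].
Result: ['I', 'R']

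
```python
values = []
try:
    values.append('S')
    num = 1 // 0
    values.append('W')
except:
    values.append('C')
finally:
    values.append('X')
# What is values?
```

Step-by-step execution trace:
1. try: `values.append('S')` → values = ['S'].
2. `num = 1 // 0` raises ZeroDivisionError; `values.append('W')` is not reached.
3. bare `except` matches → `values.append('C')` → values = ['S', 'C'].
4. finally always runs: `values.append('X')` → values = ['S', 'C', 'X'].
Result: ['S', 'C', 'X']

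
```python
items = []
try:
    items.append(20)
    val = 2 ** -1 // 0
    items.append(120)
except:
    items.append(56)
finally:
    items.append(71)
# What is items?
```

Step-by-step execution trace:
1. try: `items.append(20)` → items = [20].
2. `val = 2 ** -1 // 0` raises ZeroDivisionError; `items.append(120)` is not reached.
3. bare `except` matches → `items.append(56)` → items = [20, 56].
4. finally always runs: `items.append(71)` → items = [20, 56, 71].
Result: [20, 56, 71]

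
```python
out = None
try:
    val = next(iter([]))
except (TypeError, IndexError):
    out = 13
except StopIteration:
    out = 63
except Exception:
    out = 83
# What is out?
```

Step-by-step execution trace:
1. `val = next(iter([]))` raises StopIteration.
2. `except (TypeError, IndexError)` does not match StopIteration; skipped.
3. `except StopIteration` matches (exact type match) → out = 63.
4. `except Exception` is not reached.
Result: 63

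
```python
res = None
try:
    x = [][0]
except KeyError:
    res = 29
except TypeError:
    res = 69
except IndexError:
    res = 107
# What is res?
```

Step-by-step execution trace:
1. `x = [][0]` raises IndexError.
2. `except KeyError` does not match IndexError; skipped.
3. `except TypeError` does not match IndexError; skipped.
4. `except IndexError` matches → res = 107.
Result: 107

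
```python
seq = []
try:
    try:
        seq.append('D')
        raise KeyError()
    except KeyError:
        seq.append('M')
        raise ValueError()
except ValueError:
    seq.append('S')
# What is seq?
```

Step-by-step execution trace:
1. Inner try: `seq.append('D')` → seq = ['D'].
2. `raise KeyError()` raises KeyError.
3. Inner `except KeyError` matches → `seq.append('M')` → seq = ['D', 'M'].
4. `raise ValueError()` raises ValueError; propagates to outer try.
5. Outer `except ValueError` matches → `seq.append('S')` → seq = ['D', 'M', 'S'].
Result: ['D', 'M', 'S']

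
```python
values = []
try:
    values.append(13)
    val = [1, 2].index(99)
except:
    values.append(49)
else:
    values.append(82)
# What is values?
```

Step-by-step execution trace:
1. try: `values.append(13)` → values = [13].
2. `val = [1, 2].index(99)` raises ValueError.
3. bare `except` matches → `values.append(49)` → values = [13, 49].
4. `else` is skipped (an exception was raised).
Result: [13, 49]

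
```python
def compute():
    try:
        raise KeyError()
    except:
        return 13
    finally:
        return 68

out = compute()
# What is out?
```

Step-by-step execution trace:
1. `compute()` enters try: `raise KeyError()` raises KeyError.
2. bare `except` matches → `return 13` sets pending return value 13.
3. Before returning, `finally: return 68` runs and overrides the pending return.
4. compute() returns 68 → out = 68.
Result: 68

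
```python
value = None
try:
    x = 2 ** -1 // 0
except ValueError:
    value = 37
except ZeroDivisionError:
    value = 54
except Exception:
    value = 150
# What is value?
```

Step-by-step execution trace:
1. `x = 2 ** -1 // 0` raises ZeroDivisionError.
2. `except ValueError` does not match ZeroDivisionError; skipped.
3. `except ZeroDivisionError` matches → value = 54.
4. Remaining except clauses are skipped.
Result: 54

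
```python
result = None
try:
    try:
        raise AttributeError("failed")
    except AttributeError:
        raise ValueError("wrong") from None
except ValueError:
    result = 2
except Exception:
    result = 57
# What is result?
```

Step-by-step execution trace:
1. Inner try raises AttributeError; inner `except AttributeError` catches it.
2. `raise ValueError(...) from None` raises ValueError (from None suppresses __context__, but the active exception is still ValueError).
3. Outer `except ValueError` matches → result = 2.
4. `except Exception` is not reached.
Result: 2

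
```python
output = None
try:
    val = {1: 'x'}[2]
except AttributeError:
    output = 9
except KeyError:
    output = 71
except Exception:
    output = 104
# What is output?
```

Step-by-step execution trace:
1. `val = {1: 'x'}[2]` raises KeyError.
2. `except AttributeError` does not match KeyError; skipped.
3. `except KeyError` matches → output = 71.
4. Remaining except clauses are skipped.
Result: 71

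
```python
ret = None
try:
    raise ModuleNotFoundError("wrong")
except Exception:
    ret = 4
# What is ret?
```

Step-by-step execution trace:
1. `raise ModuleNotFoundError(...)` raises ModuleNotFoundError.
2. `except Exception` matches (ModuleNotFoundError is a subclass of Exception) → ret = 4.
Result: 4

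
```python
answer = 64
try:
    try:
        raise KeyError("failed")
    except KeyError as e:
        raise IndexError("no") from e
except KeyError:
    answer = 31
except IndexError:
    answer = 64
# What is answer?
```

Step-by-step execution trace:
1. Inner try raises KeyError; inner `except KeyError as e` catches it.
2. `raise IndexError(...) from e` raises IndexError (KeyError is attached as __cause__, but only IndexError is active).
3. Outer `except KeyError` does not match IndexError; skipped.
4. Outer `except IndexError` matches → answer = 64.
Result: 64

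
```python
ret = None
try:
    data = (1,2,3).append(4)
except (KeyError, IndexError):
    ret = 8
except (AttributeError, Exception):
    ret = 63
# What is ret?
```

Step-by-step execution trace:
1. `data = (1,2,3).append(4)` raises AttributeError.
2. `except (KeyError, IndexError)` does not match AttributeError; skipped.
3. `except (AttributeError, Exception)` matches (AttributeError is in the tuple) → ret = 63.
Result: 63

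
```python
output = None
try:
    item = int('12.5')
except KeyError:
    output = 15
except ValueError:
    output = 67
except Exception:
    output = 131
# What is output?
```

Step-by-step execution trace:
1. `item = int('12.5')` raises ValueError.
2. `except KeyError` does not match ValueError; skipped.
3. `except ValueError` matches → output = 67.
4. Remaining except clauses are skipped.
Result: 67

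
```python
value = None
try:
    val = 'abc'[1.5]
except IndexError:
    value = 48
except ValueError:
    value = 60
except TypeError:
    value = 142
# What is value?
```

Step-by-step execution trace:
1. `val = 'abc'[1.5]` raises TypeError.
2. `except IndexError` does not match TypeError; skipped.
3. `except ValueError` does not match TypeError; skipped.
4. `except TypeError` matches → value = 142.
Result: 142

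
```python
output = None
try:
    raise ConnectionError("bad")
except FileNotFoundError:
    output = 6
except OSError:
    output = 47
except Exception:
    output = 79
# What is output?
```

Step-by-step execution trace:
1. `raise ConnectionError(...)` raises ConnectionError.
2. `except FileNotFoundError` does not match (ConnectionError is not a subclass of FileNotFoundError); skipped.
3. `except OSError` matches (ConnectionError is a subclass of OSError) → output = 47.
4. `except Exception` is not reached.
Result: 47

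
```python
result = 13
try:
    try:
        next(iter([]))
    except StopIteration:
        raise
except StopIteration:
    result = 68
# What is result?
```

Step-by-step execution trace:
1. Inner try: `next(iter([]))` raises StopIteration.
2. Inner `except StopIteration` matches; bare `raise` re-raises the same StopIteration.
3. Outer `except StopIteration` matches → result = 68.
Result: 68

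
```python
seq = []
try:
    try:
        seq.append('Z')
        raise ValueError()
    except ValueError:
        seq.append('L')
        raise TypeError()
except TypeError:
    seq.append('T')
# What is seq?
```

Step-by-step execution trace:
1. Inner try: `seq.append('Z')` → seq = ['Z'].
2. `raise ValueError()` raises ValueError.
3. Inner `except ValueError` matches → `seq.append('L')` → seq = ['Z', 'L'].
4. `raise TypeError()` raises TypeError; propagates to outer try.
5. Outer `except TypeError` matches → `seq.append('T')` → seq = ['Z', 'L', 'T'].
Result: ['Z', 'L', 'T']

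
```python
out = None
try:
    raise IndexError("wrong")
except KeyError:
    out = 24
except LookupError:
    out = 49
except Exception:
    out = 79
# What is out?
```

Step-by-step execution trace:
1. `raise IndexError(...)` raises IndexError.
2. `except KeyError` does not match (IndexError is not a subclass of KeyError); skipped.
3. `except LookupError` matches (IndexError is a subclass of LookupError) → out = 49.
4. `except Exception` is not reached.
Result: 49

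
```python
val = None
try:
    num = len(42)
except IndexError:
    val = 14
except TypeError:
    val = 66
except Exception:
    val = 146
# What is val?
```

Step-by-step execution trace:
1. `num = len(42)` raises TypeError.
2. `except IndexError` does not match TypeError; skipped.
3. `except TypeError` matches → val = 66.
4. Remaining except clauses are skipped.
Result: 66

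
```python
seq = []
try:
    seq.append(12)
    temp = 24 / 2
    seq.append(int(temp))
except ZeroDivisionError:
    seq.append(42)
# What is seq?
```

Step-by-step execution trace:
1. try: `seq.append(12)` → seq = [12].
2. `temp = 24 / 2` → temp = 12.0. No exception raised.
3. `seq.append(int(temp))` → seq = [12, 12].
4. `except ZeroDivisionError` is skipped (no exception was raised).
Result: [12, 12]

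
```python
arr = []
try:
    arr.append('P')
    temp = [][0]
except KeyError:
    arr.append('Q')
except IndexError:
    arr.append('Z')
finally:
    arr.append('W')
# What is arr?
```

Step-by-step execution trace:
1. try: `arr.append('P')` → arr = ['P'].
2. `temp = [][0]` raises IndexError.
3. `except KeyError` does not match IndexError; skipped.
4. `except IndexError` matches → `arr.append('Z')` → arr = ['P', 'Z'].
5. finally always runs: `arr.append('W')` → arr = ['P', 'Z', 'W'].
Result: ['P', 'Z', 'W']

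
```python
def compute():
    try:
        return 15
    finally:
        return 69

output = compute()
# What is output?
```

Step-by-step execution trace:
1. `compute()` enters try: `return 15` sets pending return value 15.
2. Before returning, `finally: return 69` runs and overrides the pending return.
3. compute() returns 69 → output = 69.
Result: 69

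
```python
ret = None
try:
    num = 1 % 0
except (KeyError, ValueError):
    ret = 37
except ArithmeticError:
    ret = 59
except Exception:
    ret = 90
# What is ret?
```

Step-by-step execution trace:
1. `num = 1 % 0` raises ZeroDivisionError.
2. `except (KeyError, ValueError)` does not match ZeroDivisionError; skipped.
3. `except ArithmeticError` matches (ZeroDivisionError is a subclass of ArithmeticError) → ret = 59.
4. `except Exception` is not reached.
Result: 59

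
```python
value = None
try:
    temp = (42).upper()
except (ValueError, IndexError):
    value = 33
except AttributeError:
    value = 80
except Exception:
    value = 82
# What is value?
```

Step-by-step execution trace:
1. `temp = (42).upper()` raises AttributeError.
2. `except (ValueError, IndexError)` does not match AttributeError; skipped.
3. `except AttributeError` matches (exact type match) → value = 80.
4. `except Exception` is not reached.
Result: 80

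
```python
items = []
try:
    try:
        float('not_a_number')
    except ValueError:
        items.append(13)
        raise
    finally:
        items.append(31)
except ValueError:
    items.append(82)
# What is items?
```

Step-by-step execution trace:
1. Inner try: `float('not_a_number')` raises ValueError.
2. Inner `except ValueError` matches → `items.append(13)` → items = [13].
3. bare `raise` re-raises ValueError.
4. Inner `finally` runs during unwinding: `items.append(31)` → items = [13, 31].
5. Outer `except ValueError` matches → `items.append(82)` → items = [13, 31, 82].
Result: [13, 31, 82]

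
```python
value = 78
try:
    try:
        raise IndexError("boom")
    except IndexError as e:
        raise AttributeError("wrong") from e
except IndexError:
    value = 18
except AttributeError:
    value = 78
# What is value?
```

Step-by-step execution trace:
1. Inner try raises IndexError; inner `except IndexError as e` catches it.
2. `raise AttributeError(...) from e` raises AttributeError (IndexError is attached as __cause__, but only AttributeError is active).
3. Outer `except IndexError` does not match AttributeError; skipped.
4. Outer `except AttributeError` matches → value = 78.
Result: 78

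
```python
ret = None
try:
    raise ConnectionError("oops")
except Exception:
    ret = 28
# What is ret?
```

Step-by-step execution trace:
1. `raise ConnectionError(...)` raises ConnectionError.
2. `except Exception` matches (ConnectionError is a subclass of Exception) → ret = 28.
Result: 28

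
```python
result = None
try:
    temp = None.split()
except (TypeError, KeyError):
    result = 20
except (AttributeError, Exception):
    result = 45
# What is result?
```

Step-by-step execution trace:
1. `temp = None.split()` raises AttributeError.
2. `except (TypeError, KeyError)` does not match AttributeError; skipped.
3. `except (AttributeError, Exception)` matches (AttributeError is in the tuple) → result = 45.
Result: 45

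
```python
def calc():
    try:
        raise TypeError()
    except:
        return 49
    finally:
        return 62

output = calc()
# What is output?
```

Step-by-step execution trace:
1. `calc()` enters try: `raise TypeError()` raises TypeError.
2. bare `except` matches → `return 49` sets pending return value 49.
3. Before returning, `finally: return 62` runs and overrides the pending return.
4. calc() returns 62 → output = 62.
Result: 62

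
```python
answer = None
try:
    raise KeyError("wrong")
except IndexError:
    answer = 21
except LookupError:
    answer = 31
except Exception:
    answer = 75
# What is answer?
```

Step-by-step execution trace:
1. `raise KeyError(...)` raises KeyError.
2. `except IndexError` does not match (KeyError is not a subclass of IndexError); skipped.
3. `except LookupError` matches (KeyError is a subclass of LookupError) → answer = 31.
4. `except Exception` is not reached.
Result: 31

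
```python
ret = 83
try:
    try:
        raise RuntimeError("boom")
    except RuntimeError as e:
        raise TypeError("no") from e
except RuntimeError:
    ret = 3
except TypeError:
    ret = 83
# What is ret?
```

Step-by-step execution trace:
1. Inner try raises RuntimeError; inner `except RuntimeError as e` catches it.
2. `raise TypeError(...) from e` raises TypeError (RuntimeError is attached as __cause__, but only TypeError is active).
3. Outer `except RuntimeError` does not match TypeError; skipped.
4. Outer `except TypeError` matches → ret = 83.
Result: 83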